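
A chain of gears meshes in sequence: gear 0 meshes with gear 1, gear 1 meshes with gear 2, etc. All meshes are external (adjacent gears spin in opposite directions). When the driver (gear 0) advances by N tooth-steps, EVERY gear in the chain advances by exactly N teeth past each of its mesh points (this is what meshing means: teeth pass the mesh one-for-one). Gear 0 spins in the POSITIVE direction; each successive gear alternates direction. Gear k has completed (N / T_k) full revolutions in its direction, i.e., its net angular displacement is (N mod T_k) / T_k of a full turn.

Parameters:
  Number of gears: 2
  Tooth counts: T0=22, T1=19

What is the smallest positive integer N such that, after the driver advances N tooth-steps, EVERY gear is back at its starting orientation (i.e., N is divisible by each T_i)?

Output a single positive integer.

Answer: 418

Derivation:
Gear k returns to start when N is a multiple of T_k.
All gears at start simultaneously when N is a common multiple of [22, 19]; the smallest such N is lcm(22, 19).
Start: lcm = T0 = 22
Fold in T1=19: gcd(22, 19) = 1; lcm(22, 19) = 22 * 19 / 1 = 418 / 1 = 418
Full cycle length = 418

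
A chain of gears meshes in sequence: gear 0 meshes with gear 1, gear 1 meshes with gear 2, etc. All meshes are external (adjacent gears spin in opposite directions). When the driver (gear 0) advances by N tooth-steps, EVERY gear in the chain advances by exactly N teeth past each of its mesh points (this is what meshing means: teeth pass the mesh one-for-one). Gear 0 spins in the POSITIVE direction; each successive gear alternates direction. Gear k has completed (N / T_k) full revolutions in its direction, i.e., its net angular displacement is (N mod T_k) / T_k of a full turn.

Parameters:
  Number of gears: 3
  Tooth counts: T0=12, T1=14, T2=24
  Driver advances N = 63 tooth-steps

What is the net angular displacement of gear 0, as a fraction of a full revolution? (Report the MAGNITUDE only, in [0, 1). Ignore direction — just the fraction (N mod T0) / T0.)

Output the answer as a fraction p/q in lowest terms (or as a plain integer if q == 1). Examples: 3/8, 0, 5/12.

Chain of 3 gears, tooth counts: [12, 14, 24]
  gear 0: T0=12, direction=positive, advance = 63 mod 12 = 3 teeth = 3/12 turn
  gear 1: T1=14, direction=negative, advance = 63 mod 14 = 7 teeth = 7/14 turn
  gear 2: T2=24, direction=positive, advance = 63 mod 24 = 15 teeth = 15/24 turn
Gear 0: 63 mod 12 = 3
Fraction = 3 / 12 = 1/4 (gcd(3,12)=3) = 1/4

Answer: 1/4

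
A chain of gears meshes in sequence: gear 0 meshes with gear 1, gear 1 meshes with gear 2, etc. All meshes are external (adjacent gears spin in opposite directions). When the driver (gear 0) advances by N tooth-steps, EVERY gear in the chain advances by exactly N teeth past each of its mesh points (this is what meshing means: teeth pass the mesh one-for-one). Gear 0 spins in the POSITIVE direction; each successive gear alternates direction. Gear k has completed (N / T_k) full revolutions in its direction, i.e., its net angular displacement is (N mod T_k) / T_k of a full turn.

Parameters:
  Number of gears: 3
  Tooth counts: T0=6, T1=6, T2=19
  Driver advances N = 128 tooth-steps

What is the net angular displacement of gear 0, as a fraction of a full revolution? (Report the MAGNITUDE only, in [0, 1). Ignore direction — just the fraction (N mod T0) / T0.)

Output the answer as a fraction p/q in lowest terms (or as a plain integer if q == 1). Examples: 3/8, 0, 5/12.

Answer: 1/3

Derivation:
Chain of 3 gears, tooth counts: [6, 6, 19]
  gear 0: T0=6, direction=positive, advance = 128 mod 6 = 2 teeth = 2/6 turn
  gear 1: T1=6, direction=negative, advance = 128 mod 6 = 2 teeth = 2/6 turn
  gear 2: T2=19, direction=positive, advance = 128 mod 19 = 14 teeth = 14/19 turn
Gear 0: 128 mod 6 = 2
Fraction = 2 / 6 = 1/3 (gcd(2,6)=2) = 1/3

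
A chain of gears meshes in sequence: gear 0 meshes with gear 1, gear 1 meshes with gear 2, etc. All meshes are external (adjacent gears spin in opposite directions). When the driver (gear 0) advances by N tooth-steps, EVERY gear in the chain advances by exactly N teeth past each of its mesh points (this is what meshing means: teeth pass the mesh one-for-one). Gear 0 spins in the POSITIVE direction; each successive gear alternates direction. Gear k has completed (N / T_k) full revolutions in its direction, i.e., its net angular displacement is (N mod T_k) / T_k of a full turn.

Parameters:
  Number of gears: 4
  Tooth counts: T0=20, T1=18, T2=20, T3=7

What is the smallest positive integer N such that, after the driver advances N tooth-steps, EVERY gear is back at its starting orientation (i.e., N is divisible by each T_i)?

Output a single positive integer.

Answer: 1260

Derivation:
Gear k returns to start when N is a multiple of T_k.
All gears at start simultaneously when N is a common multiple of [20, 18, 20, 7]; the smallest such N is lcm(20, 18, 20, 7).
Start: lcm = T0 = 20
Fold in T1=18: gcd(20, 18) = 2; lcm(20, 18) = 20 * 18 / 2 = 360 / 2 = 180
Fold in T2=20: gcd(180, 20) = 20; lcm(180, 20) = 180 * 20 / 20 = 3600 / 20 = 180
Fold in T3=7: gcd(180, 7) = 1; lcm(180, 7) = 180 * 7 / 1 = 1260 / 1 = 1260
Full cycle length = 1260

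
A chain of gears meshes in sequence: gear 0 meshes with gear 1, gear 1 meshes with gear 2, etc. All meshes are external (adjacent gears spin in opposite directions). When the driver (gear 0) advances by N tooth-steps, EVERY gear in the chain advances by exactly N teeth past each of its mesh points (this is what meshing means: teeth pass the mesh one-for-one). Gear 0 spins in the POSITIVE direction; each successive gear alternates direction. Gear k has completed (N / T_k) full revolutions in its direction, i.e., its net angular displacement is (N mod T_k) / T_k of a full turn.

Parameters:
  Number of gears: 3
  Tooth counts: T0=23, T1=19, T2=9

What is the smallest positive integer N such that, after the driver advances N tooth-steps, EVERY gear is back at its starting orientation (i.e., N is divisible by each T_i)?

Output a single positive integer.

Answer: 3933

Derivation:
Gear k returns to start when N is a multiple of T_k.
All gears at start simultaneously when N is a common multiple of [23, 19, 9]; the smallest such N is lcm(23, 19, 9).
Start: lcm = T0 = 23
Fold in T1=19: gcd(23, 19) = 1; lcm(23, 19) = 23 * 19 / 1 = 437 / 1 = 437
Fold in T2=9: gcd(437, 9) = 1; lcm(437, 9) = 437 * 9 / 1 = 3933 / 1 = 3933
Full cycle length = 3933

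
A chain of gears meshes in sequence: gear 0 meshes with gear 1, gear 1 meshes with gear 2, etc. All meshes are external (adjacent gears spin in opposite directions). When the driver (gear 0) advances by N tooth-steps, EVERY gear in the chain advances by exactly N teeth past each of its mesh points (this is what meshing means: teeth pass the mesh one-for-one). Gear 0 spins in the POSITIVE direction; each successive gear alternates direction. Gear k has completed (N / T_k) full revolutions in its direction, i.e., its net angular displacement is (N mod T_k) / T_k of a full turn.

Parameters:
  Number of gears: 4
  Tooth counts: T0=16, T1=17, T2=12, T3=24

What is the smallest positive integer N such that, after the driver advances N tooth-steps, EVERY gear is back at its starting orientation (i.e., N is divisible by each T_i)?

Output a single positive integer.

Answer: 816

Derivation:
Gear k returns to start when N is a multiple of T_k.
All gears at start simultaneously when N is a common multiple of [16, 17, 12, 24]; the smallest such N is lcm(16, 17, 12, 24).
Start: lcm = T0 = 16
Fold in T1=17: gcd(16, 17) = 1; lcm(16, 17) = 16 * 17 / 1 = 272 / 1 = 272
Fold in T2=12: gcd(272, 12) = 4; lcm(272, 12) = 272 * 12 / 4 = 3264 / 4 = 816
Fold in T3=24: gcd(816, 24) = 24; lcm(816, 24) = 816 * 24 / 24 = 19584 / 24 = 816
Full cycle length = 816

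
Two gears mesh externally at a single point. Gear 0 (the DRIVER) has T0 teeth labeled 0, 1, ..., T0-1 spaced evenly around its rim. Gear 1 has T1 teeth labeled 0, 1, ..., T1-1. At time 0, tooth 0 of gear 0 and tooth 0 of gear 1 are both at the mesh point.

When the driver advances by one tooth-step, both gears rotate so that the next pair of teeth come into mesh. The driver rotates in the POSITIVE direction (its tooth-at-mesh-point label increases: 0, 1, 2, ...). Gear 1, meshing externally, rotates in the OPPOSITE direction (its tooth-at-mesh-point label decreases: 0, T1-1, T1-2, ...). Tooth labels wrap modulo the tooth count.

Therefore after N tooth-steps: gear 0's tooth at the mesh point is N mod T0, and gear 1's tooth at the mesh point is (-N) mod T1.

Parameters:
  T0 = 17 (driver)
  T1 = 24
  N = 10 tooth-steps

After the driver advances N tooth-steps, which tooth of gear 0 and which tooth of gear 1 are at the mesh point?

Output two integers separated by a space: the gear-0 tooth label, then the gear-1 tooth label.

Gear 0 (driver, T0=17): tooth at mesh = N mod T0
  10 = 0 * 17 + 10, so 10 mod 17 = 10
  gear 0 tooth = 10
Gear 1 (driven, T1=24): tooth at mesh = (-N) mod T1
  10 = 0 * 24 + 10, so 10 mod 24 = 10
  (-10) mod 24 = (-10) mod 24 = 24 - 10 = 14
Mesh after 10 steps: gear-0 tooth 10 meets gear-1 tooth 14

Answer: 10 14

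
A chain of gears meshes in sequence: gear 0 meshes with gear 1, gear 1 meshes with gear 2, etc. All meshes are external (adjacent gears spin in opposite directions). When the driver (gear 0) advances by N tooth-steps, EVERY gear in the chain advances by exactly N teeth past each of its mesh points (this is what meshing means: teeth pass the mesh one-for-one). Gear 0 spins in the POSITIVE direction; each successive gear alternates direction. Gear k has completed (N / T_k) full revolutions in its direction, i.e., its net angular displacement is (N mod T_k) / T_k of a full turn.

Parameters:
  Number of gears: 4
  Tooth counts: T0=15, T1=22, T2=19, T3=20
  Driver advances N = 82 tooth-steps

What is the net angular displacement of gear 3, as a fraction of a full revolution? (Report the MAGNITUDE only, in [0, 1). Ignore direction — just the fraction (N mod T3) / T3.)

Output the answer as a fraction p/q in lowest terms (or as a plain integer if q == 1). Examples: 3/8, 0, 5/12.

Answer: 1/10

Derivation:
Chain of 4 gears, tooth counts: [15, 22, 19, 20]
  gear 0: T0=15, direction=positive, advance = 82 mod 15 = 7 teeth = 7/15 turn
  gear 1: T1=22, direction=negative, advance = 82 mod 22 = 16 teeth = 16/22 turn
  gear 2: T2=19, direction=positive, advance = 82 mod 19 = 6 teeth = 6/19 turn
  gear 3: T3=20, direction=negative, advance = 82 mod 20 = 2 teeth = 2/20 turn
Gear 3: 82 mod 20 = 2
Fraction = 2 / 20 = 1/10 (gcd(2,20)=2) = 1/10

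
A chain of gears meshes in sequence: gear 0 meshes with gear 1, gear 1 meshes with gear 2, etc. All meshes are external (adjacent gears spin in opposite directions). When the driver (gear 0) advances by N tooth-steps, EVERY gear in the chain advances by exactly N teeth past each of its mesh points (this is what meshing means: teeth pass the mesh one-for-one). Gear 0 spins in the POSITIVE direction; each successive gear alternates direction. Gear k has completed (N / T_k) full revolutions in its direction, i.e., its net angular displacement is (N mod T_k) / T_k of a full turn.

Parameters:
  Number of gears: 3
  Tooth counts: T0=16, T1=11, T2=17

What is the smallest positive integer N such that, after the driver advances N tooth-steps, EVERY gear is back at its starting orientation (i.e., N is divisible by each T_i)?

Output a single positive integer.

Answer: 2992

Derivation:
Gear k returns to start when N is a multiple of T_k.
All gears at start simultaneously when N is a common multiple of [16, 11, 17]; the smallest such N is lcm(16, 11, 17).
Start: lcm = T0 = 16
Fold in T1=11: gcd(16, 11) = 1; lcm(16, 11) = 16 * 11 / 1 = 176 / 1 = 176
Fold in T2=17: gcd(176, 17) = 1; lcm(176, 17) = 176 * 17 / 1 = 2992 / 1 = 2992
Full cycle length = 2992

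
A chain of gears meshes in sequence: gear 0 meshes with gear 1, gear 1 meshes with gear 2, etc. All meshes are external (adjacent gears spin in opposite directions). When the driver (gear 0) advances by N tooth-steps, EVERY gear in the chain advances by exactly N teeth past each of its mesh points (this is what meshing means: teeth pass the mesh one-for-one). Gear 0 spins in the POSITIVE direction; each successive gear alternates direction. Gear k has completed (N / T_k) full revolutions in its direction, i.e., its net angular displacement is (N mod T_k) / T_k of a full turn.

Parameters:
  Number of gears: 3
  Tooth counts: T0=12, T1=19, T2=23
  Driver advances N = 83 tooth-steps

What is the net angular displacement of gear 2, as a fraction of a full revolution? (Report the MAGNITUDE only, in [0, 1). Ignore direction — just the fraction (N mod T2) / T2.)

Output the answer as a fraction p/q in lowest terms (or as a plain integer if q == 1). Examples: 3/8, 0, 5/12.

Chain of 3 gears, tooth counts: [12, 19, 23]
  gear 0: T0=12, direction=positive, advance = 83 mod 12 = 11 teeth = 11/12 turn
  gear 1: T1=19, direction=negative, advance = 83 mod 19 = 7 teeth = 7/19 turn
  gear 2: T2=23, direction=positive, advance = 83 mod 23 = 14 teeth = 14/23 turn
Gear 2: 83 mod 23 = 14
Fraction = 14 / 23 = 14/23 (gcd(14,23)=1) = 14/23

Answer: 14/23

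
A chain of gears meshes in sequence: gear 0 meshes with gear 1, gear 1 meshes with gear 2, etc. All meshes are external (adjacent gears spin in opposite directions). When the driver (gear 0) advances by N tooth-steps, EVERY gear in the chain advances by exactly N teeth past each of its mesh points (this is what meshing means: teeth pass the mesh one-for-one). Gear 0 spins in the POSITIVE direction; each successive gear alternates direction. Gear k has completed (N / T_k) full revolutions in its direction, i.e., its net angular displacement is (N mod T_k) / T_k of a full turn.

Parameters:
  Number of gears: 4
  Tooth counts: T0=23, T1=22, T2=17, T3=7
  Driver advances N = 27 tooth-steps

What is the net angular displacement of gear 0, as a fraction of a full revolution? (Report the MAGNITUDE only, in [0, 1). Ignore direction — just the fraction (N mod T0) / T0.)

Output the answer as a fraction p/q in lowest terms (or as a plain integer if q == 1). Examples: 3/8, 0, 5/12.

Chain of 4 gears, tooth counts: [23, 22, 17, 7]
  gear 0: T0=23, direction=positive, advance = 27 mod 23 = 4 teeth = 4/23 turn
  gear 1: T1=22, direction=negative, advance = 27 mod 22 = 5 teeth = 5/22 turn
  gear 2: T2=17, direction=positive, advance = 27 mod 17 = 10 teeth = 10/17 turn
  gear 3: T3=7, direction=negative, advance = 27 mod 7 = 6 teeth = 6/7 turn
Gear 0: 27 mod 23 = 4
Fraction = 4 / 23 = 4/23 (gcd(4,23)=1) = 4/23

Answer: 4/23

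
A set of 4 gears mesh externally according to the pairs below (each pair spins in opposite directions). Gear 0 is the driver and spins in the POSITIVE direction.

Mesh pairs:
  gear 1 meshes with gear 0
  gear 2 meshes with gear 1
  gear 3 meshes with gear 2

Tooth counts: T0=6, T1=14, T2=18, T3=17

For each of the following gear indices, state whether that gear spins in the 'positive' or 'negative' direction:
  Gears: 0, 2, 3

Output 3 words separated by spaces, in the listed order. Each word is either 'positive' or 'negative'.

Gear 0 (driver): positive (depth 0)
  gear 1: meshes with gear 0 -> depth 1 -> negative (opposite of gear 0)
  gear 2: meshes with gear 1 -> depth 2 -> positive (opposite of gear 1)
  gear 3: meshes with gear 2 -> depth 3 -> negative (opposite of gear 2)
Queried indices 0, 2, 3 -> positive, positive, negative

Answer: positive positive negative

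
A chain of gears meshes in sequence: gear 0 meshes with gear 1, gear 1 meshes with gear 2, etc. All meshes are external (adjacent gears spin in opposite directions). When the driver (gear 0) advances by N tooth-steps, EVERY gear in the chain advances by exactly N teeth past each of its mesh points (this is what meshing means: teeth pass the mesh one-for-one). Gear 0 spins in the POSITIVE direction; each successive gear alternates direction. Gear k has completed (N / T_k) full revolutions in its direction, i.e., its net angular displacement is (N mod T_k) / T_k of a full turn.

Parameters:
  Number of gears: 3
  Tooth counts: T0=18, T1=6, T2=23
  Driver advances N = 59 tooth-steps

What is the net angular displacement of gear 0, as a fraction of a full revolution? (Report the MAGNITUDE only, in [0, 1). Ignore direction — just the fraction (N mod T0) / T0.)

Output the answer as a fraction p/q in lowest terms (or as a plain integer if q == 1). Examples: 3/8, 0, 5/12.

Chain of 3 gears, tooth counts: [18, 6, 23]
  gear 0: T0=18, direction=positive, advance = 59 mod 18 = 5 teeth = 5/18 turn
  gear 1: T1=6, direction=negative, advance = 59 mod 6 = 5 teeth = 5/6 turn
  gear 2: T2=23, direction=positive, advance = 59 mod 23 = 13 teeth = 13/23 turn
Gear 0: 59 mod 18 = 5
Fraction = 5 / 18 = 5/18 (gcd(5,18)=1) = 5/18

Answer: 5/18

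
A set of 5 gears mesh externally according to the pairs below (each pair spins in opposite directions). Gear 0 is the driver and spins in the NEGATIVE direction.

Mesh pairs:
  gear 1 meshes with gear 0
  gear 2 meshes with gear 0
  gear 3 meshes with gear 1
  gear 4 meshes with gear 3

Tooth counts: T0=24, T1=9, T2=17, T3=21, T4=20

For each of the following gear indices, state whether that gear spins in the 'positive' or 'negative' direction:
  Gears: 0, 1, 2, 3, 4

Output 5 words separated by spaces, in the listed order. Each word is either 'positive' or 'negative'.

Answer: negative positive positive negative positive

Derivation:
Gear 0 (driver): negative (depth 0)
  gear 1: meshes with gear 0 -> depth 1 -> positive (opposite of gear 0)
  gear 2: meshes with gear 0 -> depth 1 -> positive (opposite of gear 0)
  gear 3: meshes with gear 1 -> depth 2 -> negative (opposite of gear 1)
  gear 4: meshes with gear 3 -> depth 3 -> positive (opposite of gear 3)
Queried indices 0, 1, 2, 3, 4 -> negative, positive, positive, negative, positive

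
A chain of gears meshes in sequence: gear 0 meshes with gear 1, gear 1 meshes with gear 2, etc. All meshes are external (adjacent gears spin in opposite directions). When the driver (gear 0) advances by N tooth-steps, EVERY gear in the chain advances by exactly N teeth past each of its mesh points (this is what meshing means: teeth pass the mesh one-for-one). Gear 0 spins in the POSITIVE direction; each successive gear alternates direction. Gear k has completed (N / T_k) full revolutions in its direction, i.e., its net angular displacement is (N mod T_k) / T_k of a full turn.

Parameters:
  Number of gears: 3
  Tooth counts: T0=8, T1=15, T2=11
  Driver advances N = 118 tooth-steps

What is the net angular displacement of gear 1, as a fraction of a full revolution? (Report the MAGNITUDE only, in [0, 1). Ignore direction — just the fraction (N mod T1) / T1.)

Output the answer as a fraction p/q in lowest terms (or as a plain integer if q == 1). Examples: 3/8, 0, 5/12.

Answer: 13/15

Derivation:
Chain of 3 gears, tooth counts: [8, 15, 11]
  gear 0: T0=8, direction=positive, advance = 118 mod 8 = 6 teeth = 6/8 turn
  gear 1: T1=15, direction=negative, advance = 118 mod 15 = 13 teeth = 13/15 turn
  gear 2: T2=11, direction=positive, advance = 118 mod 11 = 8 teeth = 8/11 turn
Gear 1: 118 mod 15 = 13
Fraction = 13 / 15 = 13/15 (gcd(13,15)=1) = 13/15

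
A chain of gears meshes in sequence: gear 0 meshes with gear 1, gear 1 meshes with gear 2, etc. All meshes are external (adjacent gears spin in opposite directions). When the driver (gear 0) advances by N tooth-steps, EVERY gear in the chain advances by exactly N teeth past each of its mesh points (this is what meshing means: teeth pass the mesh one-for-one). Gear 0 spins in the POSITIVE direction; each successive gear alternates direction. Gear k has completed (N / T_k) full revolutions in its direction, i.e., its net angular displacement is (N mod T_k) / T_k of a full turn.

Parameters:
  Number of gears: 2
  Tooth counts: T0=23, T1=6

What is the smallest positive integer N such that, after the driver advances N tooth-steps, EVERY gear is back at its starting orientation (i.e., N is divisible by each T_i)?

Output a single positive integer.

Gear k returns to start when N is a multiple of T_k.
All gears at start simultaneously when N is a common multiple of [23, 6]; the smallest such N is lcm(23, 6).
Start: lcm = T0 = 23
Fold in T1=6: gcd(23, 6) = 1; lcm(23, 6) = 23 * 6 / 1 = 138 / 1 = 138
Full cycle length = 138

Answer: 138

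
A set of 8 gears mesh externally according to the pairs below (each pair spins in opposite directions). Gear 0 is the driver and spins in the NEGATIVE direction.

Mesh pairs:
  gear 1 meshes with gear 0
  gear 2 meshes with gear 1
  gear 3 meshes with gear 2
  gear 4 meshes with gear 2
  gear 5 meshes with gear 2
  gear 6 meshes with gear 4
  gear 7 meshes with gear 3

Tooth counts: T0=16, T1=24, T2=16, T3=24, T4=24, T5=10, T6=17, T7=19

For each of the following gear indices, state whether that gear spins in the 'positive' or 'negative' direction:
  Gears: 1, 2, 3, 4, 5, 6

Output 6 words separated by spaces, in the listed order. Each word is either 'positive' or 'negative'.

Gear 0 (driver): negative (depth 0)
  gear 1: meshes with gear 0 -> depth 1 -> positive (opposite of gear 0)
  gear 2: meshes with gear 1 -> depth 2 -> negative (opposite of gear 1)
  gear 3: meshes with gear 2 -> depth 3 -> positive (opposite of gear 2)
  gear 4: meshes with gear 2 -> depth 3 -> positive (opposite of gear 2)
  gear 5: meshes with gear 2 -> depth 3 -> positive (opposite of gear 2)
  gear 6: meshes with gear 4 -> depth 4 -> negative (opposite of gear 4)
  gear 7: meshes with gear 3 -> depth 4 -> negative (opposite of gear 3)
Queried indices 1, 2, 3, 4, 5, 6 -> positive, negative, positive, positive, positive, negative

Answer: positive negative positive positive positive negative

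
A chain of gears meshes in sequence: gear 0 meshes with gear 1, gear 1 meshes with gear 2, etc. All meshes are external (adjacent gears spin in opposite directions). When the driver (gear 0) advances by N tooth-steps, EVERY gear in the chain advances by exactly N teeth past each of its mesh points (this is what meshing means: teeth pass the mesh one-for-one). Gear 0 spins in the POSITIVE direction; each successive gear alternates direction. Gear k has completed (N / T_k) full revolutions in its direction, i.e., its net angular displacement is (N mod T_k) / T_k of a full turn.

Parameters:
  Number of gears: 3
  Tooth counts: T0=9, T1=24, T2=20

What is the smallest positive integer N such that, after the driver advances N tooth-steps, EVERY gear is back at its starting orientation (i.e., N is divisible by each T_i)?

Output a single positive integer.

Answer: 360

Derivation:
Gear k returns to start when N is a multiple of T_k.
All gears at start simultaneously when N is a common multiple of [9, 24, 20]; the smallest such N is lcm(9, 24, 20).
Start: lcm = T0 = 9
Fold in T1=24: gcd(9, 24) = 3; lcm(9, 24) = 9 * 24 / 3 = 216 / 3 = 72
Fold in T2=20: gcd(72, 20) = 4; lcm(72, 20) = 72 * 20 / 4 = 1440 / 4 = 360
Full cycle length = 360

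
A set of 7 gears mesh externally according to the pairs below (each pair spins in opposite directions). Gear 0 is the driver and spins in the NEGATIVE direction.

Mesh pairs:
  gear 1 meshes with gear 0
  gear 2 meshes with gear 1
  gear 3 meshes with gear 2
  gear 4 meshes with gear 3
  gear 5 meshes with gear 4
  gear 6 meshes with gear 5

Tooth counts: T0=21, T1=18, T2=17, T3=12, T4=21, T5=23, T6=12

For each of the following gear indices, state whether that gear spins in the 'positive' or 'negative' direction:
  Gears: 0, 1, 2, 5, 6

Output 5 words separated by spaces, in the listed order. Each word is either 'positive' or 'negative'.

Answer: negative positive negative positive negative

Derivation:
Gear 0 (driver): negative (depth 0)
  gear 1: meshes with gear 0 -> depth 1 -> positive (opposite of gear 0)
  gear 2: meshes with gear 1 -> depth 2 -> negative (opposite of gear 1)
  gear 3: meshes with gear 2 -> depth 3 -> positive (opposite of gear 2)
  gear 4: meshes with gear 3 -> depth 4 -> negative (opposite of gear 3)
  gear 5: meshes with gear 4 -> depth 5 -> positive (opposite of gear 4)
  gear 6: meshes with gear 5 -> depth 6 -> negative (opposite of gear 5)
Queried indices 0, 1, 2, 5, 6 -> negative, positive, negative, positive, negative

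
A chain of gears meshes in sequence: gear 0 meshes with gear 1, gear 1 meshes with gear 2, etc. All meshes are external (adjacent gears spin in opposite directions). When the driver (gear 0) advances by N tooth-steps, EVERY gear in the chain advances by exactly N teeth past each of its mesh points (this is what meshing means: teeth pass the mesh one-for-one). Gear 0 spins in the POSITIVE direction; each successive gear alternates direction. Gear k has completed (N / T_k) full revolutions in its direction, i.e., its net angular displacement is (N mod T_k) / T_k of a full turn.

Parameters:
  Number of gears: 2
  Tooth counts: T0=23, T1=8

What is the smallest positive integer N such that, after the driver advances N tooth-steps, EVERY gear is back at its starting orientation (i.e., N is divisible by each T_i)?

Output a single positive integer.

Answer: 184

Derivation:
Gear k returns to start when N is a multiple of T_k.
All gears at start simultaneously when N is a common multiple of [23, 8]; the smallest such N is lcm(23, 8).
Start: lcm = T0 = 23
Fold in T1=8: gcd(23, 8) = 1; lcm(23, 8) = 23 * 8 / 1 = 184 / 1 = 184
Full cycle length = 184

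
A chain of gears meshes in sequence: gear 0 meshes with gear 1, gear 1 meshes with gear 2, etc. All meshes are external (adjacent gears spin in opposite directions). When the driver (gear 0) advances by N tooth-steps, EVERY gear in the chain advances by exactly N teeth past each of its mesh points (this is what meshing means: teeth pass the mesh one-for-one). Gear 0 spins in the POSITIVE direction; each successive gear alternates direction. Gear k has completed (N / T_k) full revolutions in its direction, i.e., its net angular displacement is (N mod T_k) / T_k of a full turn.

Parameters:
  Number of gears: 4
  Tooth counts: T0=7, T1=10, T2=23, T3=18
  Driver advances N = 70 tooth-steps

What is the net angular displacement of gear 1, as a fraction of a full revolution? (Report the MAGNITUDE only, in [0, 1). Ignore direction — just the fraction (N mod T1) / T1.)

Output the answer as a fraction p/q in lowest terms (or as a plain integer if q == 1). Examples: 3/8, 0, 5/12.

Chain of 4 gears, tooth counts: [7, 10, 23, 18]
  gear 0: T0=7, direction=positive, advance = 70 mod 7 = 0 teeth = 0/7 turn
  gear 1: T1=10, direction=negative, advance = 70 mod 10 = 0 teeth = 0/10 turn
  gear 2: T2=23, direction=positive, advance = 70 mod 23 = 1 teeth = 1/23 turn
  gear 3: T3=18, direction=negative, advance = 70 mod 18 = 16 teeth = 16/18 turn
Gear 1: 70 mod 10 = 0
Fraction = 0 / 10 = 0/1 (gcd(0,10)=10) = 0

Answer: 0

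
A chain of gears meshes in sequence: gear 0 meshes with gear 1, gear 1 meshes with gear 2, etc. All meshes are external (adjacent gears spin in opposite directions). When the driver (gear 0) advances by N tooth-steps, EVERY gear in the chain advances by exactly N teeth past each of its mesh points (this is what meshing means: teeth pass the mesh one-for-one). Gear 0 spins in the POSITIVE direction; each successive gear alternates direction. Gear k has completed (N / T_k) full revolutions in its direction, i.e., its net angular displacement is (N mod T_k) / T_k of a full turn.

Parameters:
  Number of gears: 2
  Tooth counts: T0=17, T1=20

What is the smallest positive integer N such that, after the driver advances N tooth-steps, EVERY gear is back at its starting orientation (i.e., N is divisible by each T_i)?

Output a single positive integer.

Answer: 340

Derivation:
Gear k returns to start when N is a multiple of T_k.
All gears at start simultaneously when N is a common multiple of [17, 20]; the smallest such N is lcm(17, 20).
Start: lcm = T0 = 17
Fold in T1=20: gcd(17, 20) = 1; lcm(17, 20) = 17 * 20 / 1 = 340 / 1 = 340
Full cycle length = 340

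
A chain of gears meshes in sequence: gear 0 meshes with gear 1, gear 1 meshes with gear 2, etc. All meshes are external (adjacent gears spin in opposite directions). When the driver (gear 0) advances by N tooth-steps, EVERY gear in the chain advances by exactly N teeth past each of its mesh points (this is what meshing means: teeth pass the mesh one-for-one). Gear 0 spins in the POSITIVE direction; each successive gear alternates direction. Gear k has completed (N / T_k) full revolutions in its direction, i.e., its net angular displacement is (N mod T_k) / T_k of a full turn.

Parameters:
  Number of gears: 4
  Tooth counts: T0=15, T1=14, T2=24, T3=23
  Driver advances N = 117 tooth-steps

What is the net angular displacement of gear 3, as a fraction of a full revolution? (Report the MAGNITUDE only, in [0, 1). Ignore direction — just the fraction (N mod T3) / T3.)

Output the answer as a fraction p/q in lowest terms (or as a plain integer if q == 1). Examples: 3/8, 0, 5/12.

Chain of 4 gears, tooth counts: [15, 14, 24, 23]
  gear 0: T0=15, direction=positive, advance = 117 mod 15 = 12 teeth = 12/15 turn
  gear 1: T1=14, direction=negative, advance = 117 mod 14 = 5 teeth = 5/14 turn
  gear 2: T2=24, direction=positive, advance = 117 mod 24 = 21 teeth = 21/24 turn
  gear 3: T3=23, direction=negative, advance = 117 mod 23 = 2 teeth = 2/23 turn
Gear 3: 117 mod 23 = 2
Fraction = 2 / 23 = 2/23 (gcd(2,23)=1) = 2/23

Answer: 2/23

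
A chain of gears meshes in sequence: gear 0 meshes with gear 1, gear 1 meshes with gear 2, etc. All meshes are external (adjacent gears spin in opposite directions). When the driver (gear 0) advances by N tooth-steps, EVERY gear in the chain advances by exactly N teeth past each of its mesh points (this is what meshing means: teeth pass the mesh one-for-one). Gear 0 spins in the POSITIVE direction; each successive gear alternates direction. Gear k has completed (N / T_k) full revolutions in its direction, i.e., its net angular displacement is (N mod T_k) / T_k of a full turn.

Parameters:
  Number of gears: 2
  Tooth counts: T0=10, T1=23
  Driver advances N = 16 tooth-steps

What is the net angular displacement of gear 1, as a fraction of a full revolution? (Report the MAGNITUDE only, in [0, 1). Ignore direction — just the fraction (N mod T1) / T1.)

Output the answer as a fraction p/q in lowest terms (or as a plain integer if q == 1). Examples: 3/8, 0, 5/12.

Chain of 2 gears, tooth counts: [10, 23]
  gear 0: T0=10, direction=positive, advance = 16 mod 10 = 6 teeth = 6/10 turn
  gear 1: T1=23, direction=negative, advance = 16 mod 23 = 16 teeth = 16/23 turn
Gear 1: 16 mod 23 = 16
Fraction = 16 / 23 = 16/23 (gcd(16,23)=1) = 16/23

Answer: 16/23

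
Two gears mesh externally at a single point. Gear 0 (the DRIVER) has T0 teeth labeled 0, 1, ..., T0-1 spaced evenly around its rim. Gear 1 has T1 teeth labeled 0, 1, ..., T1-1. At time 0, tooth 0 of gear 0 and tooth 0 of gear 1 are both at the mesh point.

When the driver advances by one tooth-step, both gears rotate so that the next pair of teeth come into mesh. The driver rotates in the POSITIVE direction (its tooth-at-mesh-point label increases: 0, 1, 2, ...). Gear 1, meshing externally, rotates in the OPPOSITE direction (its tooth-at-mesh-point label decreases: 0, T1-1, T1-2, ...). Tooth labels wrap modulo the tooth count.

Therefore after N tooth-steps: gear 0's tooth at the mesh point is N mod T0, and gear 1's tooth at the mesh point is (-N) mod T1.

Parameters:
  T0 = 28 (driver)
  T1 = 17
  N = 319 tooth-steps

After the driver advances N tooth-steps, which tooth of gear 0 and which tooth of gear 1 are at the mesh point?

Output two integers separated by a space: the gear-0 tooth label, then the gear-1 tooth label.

Answer: 11 4

Derivation:
Gear 0 (driver, T0=28): tooth at mesh = N mod T0
  319 = 11 * 28 + 11, so 319 mod 28 = 11
  gear 0 tooth = 11
Gear 1 (driven, T1=17): tooth at mesh = (-N) mod T1
  319 = 18 * 17 + 13, so 319 mod 17 = 13
  (-319) mod 17 = (-13) mod 17 = 17 - 13 = 4
Mesh after 319 steps: gear-0 tooth 11 meets gear-1 tooth 4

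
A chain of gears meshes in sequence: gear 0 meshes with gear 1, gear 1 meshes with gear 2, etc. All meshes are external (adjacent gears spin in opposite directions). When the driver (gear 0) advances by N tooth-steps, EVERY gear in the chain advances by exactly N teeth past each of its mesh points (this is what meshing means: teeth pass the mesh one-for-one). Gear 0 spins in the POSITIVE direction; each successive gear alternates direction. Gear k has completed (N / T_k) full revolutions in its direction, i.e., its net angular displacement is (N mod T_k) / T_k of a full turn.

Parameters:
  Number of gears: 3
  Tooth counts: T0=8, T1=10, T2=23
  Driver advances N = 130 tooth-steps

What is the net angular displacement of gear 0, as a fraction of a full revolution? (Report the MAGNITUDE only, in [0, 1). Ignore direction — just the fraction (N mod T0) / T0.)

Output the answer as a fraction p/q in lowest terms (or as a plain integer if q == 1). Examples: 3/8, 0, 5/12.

Chain of 3 gears, tooth counts: [8, 10, 23]
  gear 0: T0=8, direction=positive, advance = 130 mod 8 = 2 teeth = 2/8 turn
  gear 1: T1=10, direction=negative, advance = 130 mod 10 = 0 teeth = 0/10 turn
  gear 2: T2=23, direction=positive, advance = 130 mod 23 = 15 teeth = 15/23 turn
Gear 0: 130 mod 8 = 2
Fraction = 2 / 8 = 1/4 (gcd(2,8)=2) = 1/4

Answer: 1/4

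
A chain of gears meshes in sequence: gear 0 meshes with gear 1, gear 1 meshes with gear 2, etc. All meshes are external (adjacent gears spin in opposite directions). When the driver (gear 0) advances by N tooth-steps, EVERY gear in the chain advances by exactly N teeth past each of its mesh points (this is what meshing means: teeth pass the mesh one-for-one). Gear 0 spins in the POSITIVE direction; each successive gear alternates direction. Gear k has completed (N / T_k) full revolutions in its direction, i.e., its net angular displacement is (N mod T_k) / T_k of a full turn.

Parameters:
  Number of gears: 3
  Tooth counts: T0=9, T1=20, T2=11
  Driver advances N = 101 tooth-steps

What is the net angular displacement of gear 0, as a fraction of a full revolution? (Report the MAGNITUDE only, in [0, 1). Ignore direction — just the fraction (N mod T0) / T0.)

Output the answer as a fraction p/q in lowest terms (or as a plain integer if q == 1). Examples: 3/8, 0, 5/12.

Answer: 2/9

Derivation:
Chain of 3 gears, tooth counts: [9, 20, 11]
  gear 0: T0=9, direction=positive, advance = 101 mod 9 = 2 teeth = 2/9 turn
  gear 1: T1=20, direction=negative, advance = 101 mod 20 = 1 teeth = 1/20 turn
  gear 2: T2=11, direction=positive, advance = 101 mod 11 = 2 teeth = 2/11 turn
Gear 0: 101 mod 9 = 2
Fraction = 2 / 9 = 2/9 (gcd(2,9)=1) = 2/9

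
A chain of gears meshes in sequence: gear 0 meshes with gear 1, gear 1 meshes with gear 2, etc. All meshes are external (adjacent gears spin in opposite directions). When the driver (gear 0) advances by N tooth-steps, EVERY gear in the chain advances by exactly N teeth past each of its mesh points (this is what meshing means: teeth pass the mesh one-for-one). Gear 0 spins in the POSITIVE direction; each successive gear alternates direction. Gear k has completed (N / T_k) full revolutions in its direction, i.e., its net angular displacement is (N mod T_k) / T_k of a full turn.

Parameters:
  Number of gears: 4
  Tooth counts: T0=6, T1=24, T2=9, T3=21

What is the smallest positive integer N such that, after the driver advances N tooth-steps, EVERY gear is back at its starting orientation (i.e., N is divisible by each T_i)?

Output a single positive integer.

Answer: 504

Derivation:
Gear k returns to start when N is a multiple of T_k.
All gears at start simultaneously when N is a common multiple of [6, 24, 9, 21]; the smallest such N is lcm(6, 24, 9, 21).
Start: lcm = T0 = 6
Fold in T1=24: gcd(6, 24) = 6; lcm(6, 24) = 6 * 24 / 6 = 144 / 6 = 24
Fold in T2=9: gcd(24, 9) = 3; lcm(24, 9) = 24 * 9 / 3 = 216 / 3 = 72
Fold in T3=21: gcd(72, 21) = 3; lcm(72, 21) = 72 * 21 / 3 = 1512 / 3 = 504
Full cycle length = 504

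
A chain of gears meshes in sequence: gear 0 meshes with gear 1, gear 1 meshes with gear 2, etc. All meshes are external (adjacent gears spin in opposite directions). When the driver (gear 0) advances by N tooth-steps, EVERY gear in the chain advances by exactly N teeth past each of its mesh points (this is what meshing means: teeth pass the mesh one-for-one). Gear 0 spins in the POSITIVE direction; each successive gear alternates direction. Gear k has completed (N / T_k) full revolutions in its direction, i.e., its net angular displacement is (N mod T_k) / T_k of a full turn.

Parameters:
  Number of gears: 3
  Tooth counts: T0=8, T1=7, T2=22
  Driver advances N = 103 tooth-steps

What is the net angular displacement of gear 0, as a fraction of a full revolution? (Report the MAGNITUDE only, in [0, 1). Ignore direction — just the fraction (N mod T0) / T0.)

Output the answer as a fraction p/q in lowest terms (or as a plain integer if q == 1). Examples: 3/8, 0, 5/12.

Chain of 3 gears, tooth counts: [8, 7, 22]
  gear 0: T0=8, direction=positive, advance = 103 mod 8 = 7 teeth = 7/8 turn
  gear 1: T1=7, direction=negative, advance = 103 mod 7 = 5 teeth = 5/7 turn
  gear 2: T2=22, direction=positive, advance = 103 mod 22 = 15 teeth = 15/22 turn
Gear 0: 103 mod 8 = 7
Fraction = 7 / 8 = 7/8 (gcd(7,8)=1) = 7/8

Answer: 7/8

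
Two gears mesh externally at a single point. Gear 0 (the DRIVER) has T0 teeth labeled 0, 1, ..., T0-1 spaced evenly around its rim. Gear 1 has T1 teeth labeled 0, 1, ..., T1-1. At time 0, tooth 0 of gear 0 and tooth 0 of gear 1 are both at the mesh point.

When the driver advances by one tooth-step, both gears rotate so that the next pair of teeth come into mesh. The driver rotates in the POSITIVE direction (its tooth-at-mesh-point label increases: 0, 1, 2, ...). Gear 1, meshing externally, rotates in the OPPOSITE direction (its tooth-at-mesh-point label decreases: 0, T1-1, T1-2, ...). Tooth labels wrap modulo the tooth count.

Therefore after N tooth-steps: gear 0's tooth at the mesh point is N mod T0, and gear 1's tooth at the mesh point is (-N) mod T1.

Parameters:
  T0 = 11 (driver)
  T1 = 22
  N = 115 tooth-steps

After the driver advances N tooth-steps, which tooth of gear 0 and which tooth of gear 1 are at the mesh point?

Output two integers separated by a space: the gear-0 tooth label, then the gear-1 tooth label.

Answer: 5 17

Derivation:
Gear 0 (driver, T0=11): tooth at mesh = N mod T0
  115 = 10 * 11 + 5, so 115 mod 11 = 5
  gear 0 tooth = 5
Gear 1 (driven, T1=22): tooth at mesh = (-N) mod T1
  115 = 5 * 22 + 5, so 115 mod 22 = 5
  (-115) mod 22 = (-5) mod 22 = 22 - 5 = 17
Mesh after 115 steps: gear-0 tooth 5 meets gear-1 tooth 17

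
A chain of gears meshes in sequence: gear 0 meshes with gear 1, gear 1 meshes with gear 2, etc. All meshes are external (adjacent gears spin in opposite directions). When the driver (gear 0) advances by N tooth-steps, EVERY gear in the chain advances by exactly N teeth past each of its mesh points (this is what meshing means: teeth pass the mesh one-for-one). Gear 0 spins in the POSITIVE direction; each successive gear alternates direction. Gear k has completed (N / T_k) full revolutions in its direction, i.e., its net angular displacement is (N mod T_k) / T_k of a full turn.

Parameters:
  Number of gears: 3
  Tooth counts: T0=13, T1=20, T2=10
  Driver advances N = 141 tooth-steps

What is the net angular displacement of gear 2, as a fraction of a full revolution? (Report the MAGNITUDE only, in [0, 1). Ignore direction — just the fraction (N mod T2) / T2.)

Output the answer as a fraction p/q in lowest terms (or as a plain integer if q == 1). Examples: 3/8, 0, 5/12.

Answer: 1/10

Derivation:
Chain of 3 gears, tooth counts: [13, 20, 10]
  gear 0: T0=13, direction=positive, advance = 141 mod 13 = 11 teeth = 11/13 turn
  gear 1: T1=20, direction=negative, advance = 141 mod 20 = 1 teeth = 1/20 turn
  gear 2: T2=10, direction=positive, advance = 141 mod 10 = 1 teeth = 1/10 turn
Gear 2: 141 mod 10 = 1
Fraction = 1 / 10 = 1/10 (gcd(1,10)=1) = 1/10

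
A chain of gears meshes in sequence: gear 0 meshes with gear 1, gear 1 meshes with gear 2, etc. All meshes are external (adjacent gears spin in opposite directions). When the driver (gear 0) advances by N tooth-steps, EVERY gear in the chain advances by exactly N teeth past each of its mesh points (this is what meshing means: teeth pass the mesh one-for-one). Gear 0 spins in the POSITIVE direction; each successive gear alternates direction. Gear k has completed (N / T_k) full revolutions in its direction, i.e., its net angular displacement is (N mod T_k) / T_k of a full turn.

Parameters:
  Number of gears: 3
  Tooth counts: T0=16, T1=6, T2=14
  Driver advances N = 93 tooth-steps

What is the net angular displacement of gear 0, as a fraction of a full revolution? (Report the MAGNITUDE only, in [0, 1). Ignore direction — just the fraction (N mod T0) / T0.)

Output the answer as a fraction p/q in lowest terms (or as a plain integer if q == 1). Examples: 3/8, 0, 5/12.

Chain of 3 gears, tooth counts: [16, 6, 14]
  gear 0: T0=16, direction=positive, advance = 93 mod 16 = 13 teeth = 13/16 turn
  gear 1: T1=6, direction=negative, advance = 93 mod 6 = 3 teeth = 3/6 turn
  gear 2: T2=14, direction=positive, advance = 93 mod 14 = 9 teeth = 9/14 turn
Gear 0: 93 mod 16 = 13
Fraction = 13 / 16 = 13/16 (gcd(13,16)=1) = 13/16

Answer: 13/16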